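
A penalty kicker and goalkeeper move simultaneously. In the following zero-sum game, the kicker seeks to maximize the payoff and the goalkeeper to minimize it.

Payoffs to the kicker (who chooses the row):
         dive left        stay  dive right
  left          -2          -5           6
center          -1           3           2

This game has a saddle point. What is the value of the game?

-1

Row minima: -5, -1 → the kicker's maximin is -1.
Column maxima: -1, 3, 6 → the goalkeeper's minimax is -1.
They coincide at (center, dive left), so the value is -1.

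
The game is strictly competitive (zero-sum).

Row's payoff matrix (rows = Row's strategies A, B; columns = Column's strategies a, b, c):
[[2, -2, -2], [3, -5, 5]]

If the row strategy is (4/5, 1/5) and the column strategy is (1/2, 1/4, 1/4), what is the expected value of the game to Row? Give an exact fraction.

3/10

Against (1/2, 1/4, 1/4), each row's expected payoff is A: 0; B: 3/2.
Taking the (4/5, 1/5)-weighted average: (4/5)·(0) + (1/5)·(3/2) = 3/10.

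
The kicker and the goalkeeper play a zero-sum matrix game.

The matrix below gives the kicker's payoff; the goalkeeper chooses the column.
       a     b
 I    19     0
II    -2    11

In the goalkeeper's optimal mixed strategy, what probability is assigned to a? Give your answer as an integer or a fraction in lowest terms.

Row minima are 0 and -2, so the kicker's maximin is 0; column maxima are 19 and 11, so the goalkeeper's minimax is 11. These differ, so the equilibrium is in mixed strategies.
Let the goalkeeper play a with probability q. The kicker is indifferent when 19q = −2q + 11(1−q), giving q = 11/32.

11/32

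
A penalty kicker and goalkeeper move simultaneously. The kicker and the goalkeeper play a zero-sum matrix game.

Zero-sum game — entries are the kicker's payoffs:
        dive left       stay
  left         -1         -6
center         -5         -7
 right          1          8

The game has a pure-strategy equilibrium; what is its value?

1

Row minima: -6, -7, 1 → the kicker's maximin is 1.
Column maxima: 1, 8 → the goalkeeper's minimax is 1.
They coincide at (right, dive left), so the value is 1.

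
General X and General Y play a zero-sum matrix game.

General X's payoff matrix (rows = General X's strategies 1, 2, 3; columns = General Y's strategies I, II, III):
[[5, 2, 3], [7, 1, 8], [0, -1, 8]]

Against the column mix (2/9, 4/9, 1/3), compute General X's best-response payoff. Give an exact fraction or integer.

1: (5)·(2/9) + (2)·(4/9) + (3)·(1/3) = 3.
2: (7)·(2/9) + (1)·(4/9) + (8)·(1/3) = 14/3.
3: (0)·(2/9) + (-1)·(4/9) + (8)·(1/3) = 20/9.
The best pure response is 2 with expected payoff 14/3.

14/3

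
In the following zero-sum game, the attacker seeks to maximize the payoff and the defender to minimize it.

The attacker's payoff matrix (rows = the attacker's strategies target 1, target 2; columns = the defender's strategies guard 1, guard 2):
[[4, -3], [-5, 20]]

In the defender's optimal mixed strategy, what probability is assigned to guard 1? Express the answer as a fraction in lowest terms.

Row minima are -3 and -5, so the attacker's maximin is -3; column maxima are 4 and 20, so the defender's minimax is 4. These differ, so the equilibrium is in mixed strategies.
Let the defender play guard 1 with probability q. The attacker is indifferent when 4q − 3(1−q) = −5q + 20(1−q), giving q = 23/32.

23/32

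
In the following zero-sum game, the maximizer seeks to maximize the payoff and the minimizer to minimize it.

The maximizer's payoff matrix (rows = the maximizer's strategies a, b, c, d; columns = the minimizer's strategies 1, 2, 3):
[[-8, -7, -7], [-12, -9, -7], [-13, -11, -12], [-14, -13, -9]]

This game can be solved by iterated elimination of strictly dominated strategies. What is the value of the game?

-8

Column 3 is strictly dominated by 1 for the minimizer (-8<-7, -12<-7, -13<-12, -14<-9); eliminate 3.
Column 2 is strictly dominated by 1 for the minimizer (-8<-7, -12<-9, -13<-11, -14<-13); eliminate 2.
Row d is strictly dominated by row a (-8>-14); eliminate d.
Row c is strictly dominated by row a (-8>-13); eliminate c.
Row b is strictly dominated by row a (-8>-12); eliminate b.
Only (a, 1) remains, with payoff -8.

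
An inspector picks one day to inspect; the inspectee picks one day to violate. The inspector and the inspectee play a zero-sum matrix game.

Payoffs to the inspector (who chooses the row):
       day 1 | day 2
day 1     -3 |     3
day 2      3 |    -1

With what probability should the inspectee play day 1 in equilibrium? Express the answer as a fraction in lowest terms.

2/5

Row minima are -3 and -1, so the inspector's maximin is -1; column maxima are 3 and 3, so the inspectee's minimax is 3. These differ, so the equilibrium is in mixed strategies.
Let the inspectee play day 1 with probability q. The inspector is indifferent when −3q + 3(1−q) = 3q − (1−q), giving q = 2/5.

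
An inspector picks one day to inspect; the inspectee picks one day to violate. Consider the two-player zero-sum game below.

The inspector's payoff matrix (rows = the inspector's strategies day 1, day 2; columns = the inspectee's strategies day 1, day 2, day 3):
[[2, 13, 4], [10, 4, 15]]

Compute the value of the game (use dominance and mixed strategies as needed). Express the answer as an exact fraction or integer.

122/17

Column day 3 is strictly dominated by day 1 for the inspectee (it gives the inspector more in every row).
The remaining 2×2 game on (day 1, day 2) × (day 1, day 2) has no saddle point. Let the inspector play day 1 with probability p; indifference gives 2p + 10(1−p) = 13p + 4(1−p), so p = 6/17.
Similarly the inspectee's optimal q on day 1 is 9/17, and the value is 2·(9/17) + (13)·(8/17) = 122/17.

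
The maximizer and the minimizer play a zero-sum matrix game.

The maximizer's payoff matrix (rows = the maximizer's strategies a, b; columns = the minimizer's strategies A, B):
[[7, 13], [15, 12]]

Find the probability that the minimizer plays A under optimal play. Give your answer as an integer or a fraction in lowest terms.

Row minima are 7 and 12, so the maximizer's maximin is 12; column maxima are 15 and 13, so the minimizer's minimax is 13. These differ, so the equilibrium is in mixed strategies.
Let the minimizer play A with probability q. The maximizer is indifferent when 7q + 13(1−q) = 15q + 12(1−q), giving q = 1/9.

1/9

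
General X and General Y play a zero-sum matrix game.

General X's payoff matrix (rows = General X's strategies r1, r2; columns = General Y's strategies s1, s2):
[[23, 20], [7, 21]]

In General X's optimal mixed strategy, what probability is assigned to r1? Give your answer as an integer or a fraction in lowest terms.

Row minima are 20 and 7, so General X's maximin is 20; column maxima are 23 and 21, so General Y's minimax is 21. These differ, so the equilibrium is in mixed strategies.
Let General X play r1 with probability p. General Y is indifferent when 23p + 7(1−p) = 20p + 21(1−p), giving p = 14/17.

14/17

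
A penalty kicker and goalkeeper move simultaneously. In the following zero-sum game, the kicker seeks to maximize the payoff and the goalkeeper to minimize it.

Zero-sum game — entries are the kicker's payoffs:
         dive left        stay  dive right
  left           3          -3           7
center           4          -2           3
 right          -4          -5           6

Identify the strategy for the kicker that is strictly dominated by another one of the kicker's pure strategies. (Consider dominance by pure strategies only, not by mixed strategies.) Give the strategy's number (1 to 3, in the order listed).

Compare right with left: 3 > -4, -3 > -5, 7 > 6.
So left strictly dominates right for the kicker; right is strictly dominated.

3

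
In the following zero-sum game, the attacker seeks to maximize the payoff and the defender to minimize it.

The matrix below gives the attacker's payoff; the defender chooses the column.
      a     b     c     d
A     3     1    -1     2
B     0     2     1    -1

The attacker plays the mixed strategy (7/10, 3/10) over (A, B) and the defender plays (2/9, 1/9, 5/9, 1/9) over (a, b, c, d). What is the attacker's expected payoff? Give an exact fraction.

Against (2/9, 1/9, 5/9, 1/9), each row's expected payoff is A: 4/9; B: 2/3.
Taking the (7/10, 3/10)-weighted average: (7/10)·(4/9) + (3/10)·(2/3) = 23/45.

23/45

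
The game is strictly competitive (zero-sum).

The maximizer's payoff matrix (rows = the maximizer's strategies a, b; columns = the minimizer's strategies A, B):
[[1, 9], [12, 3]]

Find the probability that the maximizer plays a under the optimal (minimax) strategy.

Row minima are 1 and 3, so the maximizer's maximin is 3; column maxima are 12 and 9, so the minimizer's minimax is 9. These differ, so the equilibrium is in mixed strategies.
Let the maximizer play a with probability p. The minimizer is indifferent when p + 12(1−p) = 9p + 3(1−p), giving p = 9/17.

9/17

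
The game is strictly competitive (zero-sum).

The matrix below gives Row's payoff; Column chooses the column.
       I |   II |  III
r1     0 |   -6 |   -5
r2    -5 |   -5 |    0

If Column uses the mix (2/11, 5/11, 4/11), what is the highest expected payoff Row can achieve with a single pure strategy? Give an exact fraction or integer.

-35/11

r1: (0)·(2/11) + (-6)·(5/11) + (-5)·(4/11) = -50/11.
r2: (-5)·(2/11) + (-5)·(5/11) + (0)·(4/11) = -35/11.
The best pure response is r2 with expected payoff -35/11.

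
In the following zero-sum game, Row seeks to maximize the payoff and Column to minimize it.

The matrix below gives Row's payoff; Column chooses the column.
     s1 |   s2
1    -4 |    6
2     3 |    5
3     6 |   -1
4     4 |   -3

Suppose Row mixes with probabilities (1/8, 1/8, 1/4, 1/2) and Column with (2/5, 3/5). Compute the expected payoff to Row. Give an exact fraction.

9/8

Against (2/5, 3/5), each row's expected payoff is 1: 2; 2: 21/5; 3: 9/5; 4: -1/5.
Taking the (1/8, 1/8, 1/4, 1/2)-weighted average: (1/8)·(2) + (1/8)·(21/5) + (1/4)·(9/5) + (1/2)·(-1/5) = 9/8.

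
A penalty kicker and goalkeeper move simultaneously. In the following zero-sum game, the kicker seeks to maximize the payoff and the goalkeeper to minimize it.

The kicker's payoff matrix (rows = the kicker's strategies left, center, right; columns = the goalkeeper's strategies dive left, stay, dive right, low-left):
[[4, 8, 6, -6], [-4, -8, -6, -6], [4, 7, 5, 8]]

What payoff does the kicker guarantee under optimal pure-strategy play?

Row minima: -6, -8, 4 → the kicker's maximin is 4.
Column maxima: 4, 8, 6, 8 → the goalkeeper's minimax is 4.
They coincide at (right, dive left), so the value is 4.

4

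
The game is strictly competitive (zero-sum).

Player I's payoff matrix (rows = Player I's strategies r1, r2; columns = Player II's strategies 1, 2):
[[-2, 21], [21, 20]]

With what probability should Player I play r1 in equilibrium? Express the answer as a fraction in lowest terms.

1/24

Row minima are -2 and 20, so Player I's maximin is 20; column maxima are 21 and 21, so Player II's minimax is 21. These differ, so the equilibrium is in mixed strategies.
Let Player I play r1 with probability p. Player II is indifferent when −2p + 21(1−p) = 21p + 20(1−p), giving p = 1/24.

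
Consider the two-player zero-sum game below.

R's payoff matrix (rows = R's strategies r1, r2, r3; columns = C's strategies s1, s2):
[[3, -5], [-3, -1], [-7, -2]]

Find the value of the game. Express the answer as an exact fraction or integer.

-9/5

Row r3 is strictly dominated by row r2, so R never plays it.
The remaining 2×2 game on (r1, r2) × (s1, s2) has no saddle point. Let R play r1 with probability p; indifference gives 3p − 3(1−p) = −5p − (1−p), so p = 1/5.
Similarly C's optimal q on s1 is 2/5, and the value is 3·(2/5) + (-5)·(3/5) = -9/5.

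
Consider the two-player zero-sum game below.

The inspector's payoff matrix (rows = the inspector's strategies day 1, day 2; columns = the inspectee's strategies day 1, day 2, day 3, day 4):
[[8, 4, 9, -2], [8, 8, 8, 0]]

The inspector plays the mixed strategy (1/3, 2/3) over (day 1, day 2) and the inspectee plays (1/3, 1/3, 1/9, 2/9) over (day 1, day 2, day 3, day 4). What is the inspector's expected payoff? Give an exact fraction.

Against (1/3, 1/3, 1/9, 2/9), each row's expected payoff is day 1: 41/9; day 2: 56/9.
Taking the (1/3, 2/3)-weighted average: (1/3)·(41/9) + (2/3)·(56/9) = 17/3.

17/3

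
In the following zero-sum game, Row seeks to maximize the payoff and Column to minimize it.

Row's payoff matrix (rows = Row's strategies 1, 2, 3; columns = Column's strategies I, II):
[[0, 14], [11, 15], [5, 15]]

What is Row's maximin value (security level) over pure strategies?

11

The worst-case payoff for each row is 1: 0, 2: 11, 3: 5.
The best of these is 11.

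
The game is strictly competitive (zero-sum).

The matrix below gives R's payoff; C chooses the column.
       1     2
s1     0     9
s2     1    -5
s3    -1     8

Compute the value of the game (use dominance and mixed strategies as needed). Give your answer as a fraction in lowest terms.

3/5

Row s3 is strictly dominated by row s1, so R never plays it.
The remaining 2×2 game on (s1, s2) × (1, 2) has no saddle point. Let R play s1 with probability p; indifference gives (1−p) = 9p − 5(1−p), so p = 2/5.
Similarly C's optimal q on 1 is 14/15, and the value is 0·(14/15) + (9)·(1/15) = 3/5.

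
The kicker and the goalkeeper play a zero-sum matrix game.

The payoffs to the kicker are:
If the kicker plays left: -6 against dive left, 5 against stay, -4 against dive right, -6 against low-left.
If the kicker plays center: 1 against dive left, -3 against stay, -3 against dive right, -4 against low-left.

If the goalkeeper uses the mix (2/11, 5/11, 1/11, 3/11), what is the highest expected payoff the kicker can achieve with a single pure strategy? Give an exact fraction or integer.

left: (-6)·(2/11) + (5)·(5/11) + (-4)·(1/11) + (-6)·(3/11) = -9/11.
center: (1)·(2/11) + (-3)·(5/11) + (-3)·(1/11) + (-4)·(3/11) = -28/11.
The best pure response is left with expected payoff -9/11.

-9/11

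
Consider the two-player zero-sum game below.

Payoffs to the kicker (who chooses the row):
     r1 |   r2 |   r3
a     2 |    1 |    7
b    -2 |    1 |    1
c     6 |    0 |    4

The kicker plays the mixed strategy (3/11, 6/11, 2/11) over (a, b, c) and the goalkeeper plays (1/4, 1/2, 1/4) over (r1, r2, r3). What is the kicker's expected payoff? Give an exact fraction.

Against (1/4, 1/2, 1/4), each row's expected payoff is a: 11/4; b: 1/4; c: 5/2.
Taking the (3/11, 6/11, 2/11)-weighted average: (3/11)·(11/4) + (6/11)·(1/4) + (2/11)·(5/2) = 59/44.

59/44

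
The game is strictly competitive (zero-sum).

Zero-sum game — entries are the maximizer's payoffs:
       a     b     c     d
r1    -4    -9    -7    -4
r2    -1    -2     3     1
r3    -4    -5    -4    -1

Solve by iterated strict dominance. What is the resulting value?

Row r3 is strictly dominated by row r2 (-1>-4, -2>-5, 3>-4, 1>-1); eliminate r3.
Row r1 is strictly dominated by row r2 (-1>-4, -2>-9, 3>-7, 1>-4); eliminate r1.
Column c is strictly dominated by a for the minimizer (-1<3); eliminate c.
Column d is strictly dominated by a for the minimizer (-1<1); eliminate d.
Column a is strictly dominated by b for the minimizer (-2<-1); eliminate a.
Only (r2, b) remains, with payoff -2.

-2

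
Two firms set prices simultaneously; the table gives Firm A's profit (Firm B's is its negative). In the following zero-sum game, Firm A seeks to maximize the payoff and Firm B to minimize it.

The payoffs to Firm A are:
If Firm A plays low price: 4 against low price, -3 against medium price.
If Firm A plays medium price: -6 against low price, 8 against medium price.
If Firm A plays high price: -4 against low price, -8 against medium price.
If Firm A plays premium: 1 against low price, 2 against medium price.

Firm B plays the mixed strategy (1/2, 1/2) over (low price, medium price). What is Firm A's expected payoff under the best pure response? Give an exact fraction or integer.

low price: (4)·(1/2) + (-3)·(1/2) = 1/2.
medium price: (-6)·(1/2) + (8)·(1/2) = 1.
high price: (-4)·(1/2) + (-8)·(1/2) = -6.
premium: (1)·(1/2) + (2)·(1/2) = 3/2.
The best pure response is premium with expected payoff 3/2.

3/2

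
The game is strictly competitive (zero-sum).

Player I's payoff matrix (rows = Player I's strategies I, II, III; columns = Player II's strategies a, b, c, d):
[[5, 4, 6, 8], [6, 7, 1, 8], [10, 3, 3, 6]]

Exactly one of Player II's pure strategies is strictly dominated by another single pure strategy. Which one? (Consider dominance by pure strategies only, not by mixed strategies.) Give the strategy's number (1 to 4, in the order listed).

4

Player II prefers columns that give Player I less. Compare d with b: 4 < 8, 7 < 8, 3 < 6.
So b strictly dominates d for Player II; d is strictly dominated.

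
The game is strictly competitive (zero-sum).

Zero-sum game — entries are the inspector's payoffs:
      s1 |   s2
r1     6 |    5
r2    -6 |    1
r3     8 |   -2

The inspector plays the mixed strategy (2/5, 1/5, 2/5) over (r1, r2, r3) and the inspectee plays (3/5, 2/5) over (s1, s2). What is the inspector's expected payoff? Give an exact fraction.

16/5

Against (3/5, 2/5), each row's expected payoff is r1: 28/5; r2: -16/5; r3: 4.
Taking the (2/5, 1/5, 2/5)-weighted average: (2/5)·(28/5) + (1/5)·(-16/5) + (2/5)·(4) = 16/5.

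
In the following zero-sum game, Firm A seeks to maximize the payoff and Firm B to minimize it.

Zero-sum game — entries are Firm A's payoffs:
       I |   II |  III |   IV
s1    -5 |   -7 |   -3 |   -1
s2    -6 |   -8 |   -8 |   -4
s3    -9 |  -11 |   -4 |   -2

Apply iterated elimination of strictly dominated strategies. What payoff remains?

-7

Row s3 is strictly dominated by row s1 (-5>-9, -7>-11, -3>-4, -1>-2); eliminate s3.
Row s2 is strictly dominated by row s1 (-5>-6, -7>-8, -3>-8, -1>-4); eliminate s2.
Column III is strictly dominated by I for Firm B (-5<-3); eliminate III.
Column IV is strictly dominated by I for Firm B (-5<-1); eliminate IV.
Column I is strictly dominated by II for Firm B (-7<-5); eliminate I.
Only (s1, II) remains, with payoff -7.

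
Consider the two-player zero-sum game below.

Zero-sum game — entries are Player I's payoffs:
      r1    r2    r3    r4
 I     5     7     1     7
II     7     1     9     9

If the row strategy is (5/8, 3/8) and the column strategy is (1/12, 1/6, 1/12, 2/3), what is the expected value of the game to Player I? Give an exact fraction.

325/48

Against (1/12, 1/6, 1/12, 2/3), each row's expected payoff is I: 19/3; II: 15/2.
Taking the (5/8, 3/8)-weighted average: (5/8)·(19/3) + (3/8)·(15/2) = 325/48.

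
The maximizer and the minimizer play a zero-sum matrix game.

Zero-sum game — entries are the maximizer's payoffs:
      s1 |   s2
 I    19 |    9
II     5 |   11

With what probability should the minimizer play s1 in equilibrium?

Row minima are 9 and 5, so the maximizer's maximin is 9; column maxima are 19 and 11, so the minimizer's minimax is 11. These differ, so the equilibrium is in mixed strategies.
Let the minimizer play s1 with probability q. The maximizer is indifferent when 19q + 9(1−q) = 5q + 11(1−q), giving q = 1/8.

1/8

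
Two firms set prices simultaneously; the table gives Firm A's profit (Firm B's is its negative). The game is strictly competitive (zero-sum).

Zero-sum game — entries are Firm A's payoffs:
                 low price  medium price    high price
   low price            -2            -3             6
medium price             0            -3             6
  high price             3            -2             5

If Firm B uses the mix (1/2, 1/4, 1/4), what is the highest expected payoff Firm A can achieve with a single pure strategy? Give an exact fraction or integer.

9/4

low price: (-2)·(1/2) + (-3)·(1/4) + (6)·(1/4) = -1/4.
medium price: (0)·(1/2) + (-3)·(1/4) + (6)·(1/4) = 3/4.
high price: (3)·(1/2) + (-2)·(1/4) + (5)·(1/4) = 9/4.
The best pure response is high price with expected payoff 9/4.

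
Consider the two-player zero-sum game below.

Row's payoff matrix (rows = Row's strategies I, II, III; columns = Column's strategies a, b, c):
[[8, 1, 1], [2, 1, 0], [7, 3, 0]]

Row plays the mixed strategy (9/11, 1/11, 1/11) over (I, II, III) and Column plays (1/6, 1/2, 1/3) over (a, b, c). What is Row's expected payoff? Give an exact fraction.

Against (1/6, 1/2, 1/3), each row's expected payoff is I: 13/6; II: 5/6; III: 8/3.
Taking the (9/11, 1/11, 1/11)-weighted average: (9/11)·(13/6) + (1/11)·(5/6) + (1/11)·(8/3) = 23/11.

23/11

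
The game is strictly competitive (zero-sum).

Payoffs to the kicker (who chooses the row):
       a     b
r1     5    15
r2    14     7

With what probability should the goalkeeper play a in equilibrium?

8/17

Row minima are 5 and 7, so the kicker's maximin is 7; column maxima are 14 and 15, so the goalkeeper's minimax is 14. These differ, so the equilibrium is in mixed strategies.
Let the goalkeeper play a with probability q. The kicker is indifferent when 5q + 15(1−q) = 14q + 7(1−q), giving q = 8/17.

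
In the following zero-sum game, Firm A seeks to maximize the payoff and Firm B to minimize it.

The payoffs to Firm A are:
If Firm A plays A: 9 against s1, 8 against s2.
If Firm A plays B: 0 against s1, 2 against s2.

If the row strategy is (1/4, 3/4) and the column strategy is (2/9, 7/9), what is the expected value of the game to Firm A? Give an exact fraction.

Against (2/9, 7/9), each row's expected payoff is A: 74/9; B: 14/9.
Taking the (1/4, 3/4)-weighted average: (1/4)·(74/9) + (3/4)·(14/9) = 29/9.

29/9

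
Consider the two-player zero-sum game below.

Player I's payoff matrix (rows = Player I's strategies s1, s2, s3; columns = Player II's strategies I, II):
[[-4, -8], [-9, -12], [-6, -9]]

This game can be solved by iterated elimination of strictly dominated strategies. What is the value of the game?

Row s3 is strictly dominated by row s1 (-4>-6, -8>-9); eliminate s3.
Column I is strictly dominated by II for Player II (-8<-4, -12<-9); eliminate I.
Row s2 is strictly dominated by row s1 (-8>-12); eliminate s2.
Only (s1, II) remains, with payoff -8.

-8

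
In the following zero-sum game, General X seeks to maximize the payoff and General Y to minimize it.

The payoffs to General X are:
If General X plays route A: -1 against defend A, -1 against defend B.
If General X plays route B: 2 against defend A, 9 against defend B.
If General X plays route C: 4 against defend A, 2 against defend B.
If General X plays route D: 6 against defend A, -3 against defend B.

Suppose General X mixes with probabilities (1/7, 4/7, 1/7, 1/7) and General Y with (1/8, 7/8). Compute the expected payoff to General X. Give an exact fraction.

255/56

Against (1/8, 7/8), each row's expected payoff is route A: -1; route B: 65/8; route C: 9/4; route D: -15/8.
Taking the (1/7, 4/7, 1/7, 1/7)-weighted average: (1/7)·(-1) + (4/7)·(65/8) + (1/7)·(9/4) + (1/7)·(-15/8) = 255/56.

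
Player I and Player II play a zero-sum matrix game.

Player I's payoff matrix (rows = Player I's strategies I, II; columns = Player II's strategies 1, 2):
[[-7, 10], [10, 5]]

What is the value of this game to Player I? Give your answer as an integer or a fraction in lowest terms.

135/22

Row minima are -7 and 5, so Player I's maximin is 5; column maxima are 10 and 10, so Player II's minimax is 10. These differ, so the equilibrium is in mixed strategies.
Let Player I play I with probability p. Player II is indifferent when −7p + 10(1−p) = 10p + 5(1−p), giving p = 5/22.
Let Player II play 1 with probability q. Player I is indifferent when −7q + 10(1−q) = 10q + 5(1−q), giving q = 5/22.
The value is -7·(5/22) + (10)·(17/22) = 135/22.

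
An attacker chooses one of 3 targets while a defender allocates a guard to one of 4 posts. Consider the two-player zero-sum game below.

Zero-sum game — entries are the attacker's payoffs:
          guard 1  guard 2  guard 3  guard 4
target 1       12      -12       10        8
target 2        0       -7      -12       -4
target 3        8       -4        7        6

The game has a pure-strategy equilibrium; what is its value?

Row minima: -12, -12, -4 → the attacker's maximin is -4.
Column maxima: 12, -4, 10, 8 → the defender's minimax is -4.
They coincide at (target 3, guard 2), so the value is -4.

-4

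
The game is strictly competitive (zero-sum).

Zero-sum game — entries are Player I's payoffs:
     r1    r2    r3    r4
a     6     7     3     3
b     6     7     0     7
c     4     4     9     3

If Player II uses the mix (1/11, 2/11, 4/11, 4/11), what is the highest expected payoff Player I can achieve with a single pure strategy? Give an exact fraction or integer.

60/11

a: (6)·(1/11) + (7)·(2/11) + (3)·(4/11) + (3)·(4/11) = 4.
b: (6)·(1/11) + (7)·(2/11) + (0)·(4/11) + (7)·(4/11) = 48/11.
c: (4)·(1/11) + (4)·(2/11) + (9)·(4/11) + (3)·(4/11) = 60/11.
The best pure response is c with expected payoff 60/11.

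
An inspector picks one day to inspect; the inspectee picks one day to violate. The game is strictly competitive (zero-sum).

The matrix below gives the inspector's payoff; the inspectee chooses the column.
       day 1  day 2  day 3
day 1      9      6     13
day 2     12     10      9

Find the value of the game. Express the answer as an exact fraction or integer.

19/2

Column day 1 is strictly dominated by day 2 for the inspectee (it gives the inspector more in every row).
The remaining 2×2 game on (day 1, day 2) × (day 2, day 3) has no saddle point. Let the inspector play day 1 with probability p; indifference gives 6p + 10(1−p) = 13p + 9(1−p), so p = 1/8.
Similarly the inspectee's optimal q on day 2 is 1/2, and the value is 6·(1/2) + (13)·(1/2) = 19/2.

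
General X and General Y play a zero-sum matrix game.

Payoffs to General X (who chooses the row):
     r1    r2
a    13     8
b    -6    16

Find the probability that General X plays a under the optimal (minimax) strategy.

Row minima are 8 and -6, so General X's maximin is 8; column maxima are 13 and 16, so General Y's minimax is 13. These differ, so the equilibrium is in mixed strategies.
Let General X play a with probability p. General Y is indifferent when 13p − 6(1−p) = 8p + 16(1−p), giving p = 22/27.

22/27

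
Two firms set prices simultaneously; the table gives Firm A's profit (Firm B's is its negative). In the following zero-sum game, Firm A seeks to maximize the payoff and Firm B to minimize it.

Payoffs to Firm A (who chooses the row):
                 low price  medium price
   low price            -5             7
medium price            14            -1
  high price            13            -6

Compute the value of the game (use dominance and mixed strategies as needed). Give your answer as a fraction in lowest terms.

31/9

Row high price is strictly dominated by row medium price, so Firm A never plays it.
The remaining 2×2 game on (low price, medium price) × (low price, medium price) has no saddle point. Let Firm A play low price with probability p; indifference gives −5p + 14(1−p) = 7p − (1−p), so p = 5/9.
Similarly Firm B's optimal q on low price is 8/27, and the value is -5·(8/27) + (7)·(19/27) = 31/9.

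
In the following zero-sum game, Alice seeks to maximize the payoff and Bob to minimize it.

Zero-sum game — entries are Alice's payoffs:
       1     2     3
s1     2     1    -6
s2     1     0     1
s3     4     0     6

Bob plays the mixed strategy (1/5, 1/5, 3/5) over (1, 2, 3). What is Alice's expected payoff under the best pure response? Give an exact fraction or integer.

22/5

s1: (2)·(1/5) + (1)·(1/5) + (-6)·(3/5) = -3.
s2: (1)·(1/5) + (0)·(1/5) + (1)·(3/5) = 4/5.
s3: (4)·(1/5) + (0)·(1/5) + (6)·(3/5) = 22/5.
The best pure response is s3 with expected payoff 22/5.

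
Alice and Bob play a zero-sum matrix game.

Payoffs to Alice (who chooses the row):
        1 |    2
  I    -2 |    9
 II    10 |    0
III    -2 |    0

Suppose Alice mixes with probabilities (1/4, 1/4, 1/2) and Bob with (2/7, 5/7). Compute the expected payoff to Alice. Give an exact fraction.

Against (2/7, 5/7), each row's expected payoff is I: 41/7; II: 20/7; III: -4/7.
Taking the (1/4, 1/4, 1/2)-weighted average: (1/4)·(41/7) + (1/4)·(20/7) + (1/2)·(-4/7) = 53/28.

53/28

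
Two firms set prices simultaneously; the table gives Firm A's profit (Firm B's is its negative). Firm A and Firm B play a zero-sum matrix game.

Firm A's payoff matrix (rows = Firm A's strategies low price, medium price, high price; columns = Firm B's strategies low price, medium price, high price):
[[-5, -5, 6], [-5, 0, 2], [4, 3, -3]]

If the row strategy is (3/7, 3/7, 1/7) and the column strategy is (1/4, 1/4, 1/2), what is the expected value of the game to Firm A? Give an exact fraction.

1/7

Against (1/4, 1/4, 1/2), each row's expected payoff is low price: 1/2; medium price: -1/4; high price: 1/4.
Taking the (3/7, 3/7, 1/7)-weighted average: (3/7)·(1/2) + (3/7)·(-1/4) + (1/7)·(1/4) = 1/7.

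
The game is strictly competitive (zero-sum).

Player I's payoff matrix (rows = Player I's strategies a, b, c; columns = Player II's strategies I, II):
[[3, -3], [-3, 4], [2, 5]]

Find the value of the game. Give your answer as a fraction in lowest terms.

Row b is strictly dominated by row c, so Player I never plays it.
The remaining 2×2 game on (a, c) × (I, II) has no saddle point. Let Player I play a with probability p; indifference gives 3p + 2(1−p) = −3p + 5(1−p), so p = 1/3.
Similarly Player II's optimal q on I is 8/9, and the value is 3·(8/9) + (-3)·(1/9) = 7/3.

7/3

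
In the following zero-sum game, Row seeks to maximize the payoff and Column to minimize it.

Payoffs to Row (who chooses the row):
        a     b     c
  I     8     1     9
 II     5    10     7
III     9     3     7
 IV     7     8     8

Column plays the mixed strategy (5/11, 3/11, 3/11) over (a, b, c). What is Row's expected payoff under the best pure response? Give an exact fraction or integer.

83/11

I: (8)·(5/11) + (1)·(3/11) + (9)·(3/11) = 70/11.
II: (5)·(5/11) + (10)·(3/11) + (7)·(3/11) = 76/11.
III: (9)·(5/11) + (3)·(3/11) + (7)·(3/11) = 75/11.
IV: (7)·(5/11) + (8)·(3/11) + (8)·(3/11) = 83/11.
The best pure response is IV with expected payoff 83/11.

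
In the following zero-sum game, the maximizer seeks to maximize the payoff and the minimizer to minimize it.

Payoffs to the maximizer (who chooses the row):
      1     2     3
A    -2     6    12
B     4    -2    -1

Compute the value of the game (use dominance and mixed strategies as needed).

10/7

Column 3 is strictly dominated by 2 for the minimizer (it gives the maximizer more in every row).
The remaining 2×2 game on (A, B) × (1, 2) has no saddle point. Let the maximizer play A with probability p; indifference gives −2p + 4(1−p) = 6p − 2(1−p), so p = 3/7.
Similarly the minimizer's optimal q on 1 is 4/7, and the value is -2·(4/7) + (6)·(3/7) = 10/7.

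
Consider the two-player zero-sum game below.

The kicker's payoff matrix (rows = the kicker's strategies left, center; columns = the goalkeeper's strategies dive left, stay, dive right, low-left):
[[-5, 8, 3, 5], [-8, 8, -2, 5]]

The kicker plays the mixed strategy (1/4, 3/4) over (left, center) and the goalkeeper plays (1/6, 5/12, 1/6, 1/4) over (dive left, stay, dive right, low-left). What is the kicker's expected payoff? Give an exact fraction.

13/4

Against (1/6, 5/12, 1/6, 1/4), each row's expected payoff is left: 17/4; center: 35/12.
Taking the (1/4, 3/4)-weighted average: (1/4)·(17/4) + (3/4)·(35/12) = 13/4.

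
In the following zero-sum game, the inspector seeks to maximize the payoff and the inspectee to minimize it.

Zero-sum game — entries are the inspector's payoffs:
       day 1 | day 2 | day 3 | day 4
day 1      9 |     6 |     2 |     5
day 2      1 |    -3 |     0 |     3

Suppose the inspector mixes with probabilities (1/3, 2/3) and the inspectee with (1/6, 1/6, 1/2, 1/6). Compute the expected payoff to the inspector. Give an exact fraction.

14/9

Against (1/6, 1/6, 1/2, 1/6), each row's expected payoff is day 1: 13/3; day 2: 1/6.
Taking the (1/3, 2/3)-weighted average: (1/3)·(13/3) + (2/3)·(1/6) = 14/9.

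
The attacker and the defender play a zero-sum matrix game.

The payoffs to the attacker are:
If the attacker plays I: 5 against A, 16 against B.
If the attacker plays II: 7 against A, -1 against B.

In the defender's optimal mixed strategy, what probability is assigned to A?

Row minima are 5 and -1, so the attacker's maximin is 5; column maxima are 7 and 16, so the defender's minimax is 7. These differ, so the equilibrium is in mixed strategies.
Let the defender play A with probability q. The attacker is indifferent when 5q + 16(1−q) = 7q − (1−q), giving q = 17/19.

17/19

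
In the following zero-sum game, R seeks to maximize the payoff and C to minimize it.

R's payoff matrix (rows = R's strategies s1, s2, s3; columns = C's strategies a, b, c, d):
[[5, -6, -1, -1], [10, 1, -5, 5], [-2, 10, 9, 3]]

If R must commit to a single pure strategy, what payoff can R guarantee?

The worst-case payoff for each row is s1: -6, s2: -5, s3: -2.
The best of these is -2.

-2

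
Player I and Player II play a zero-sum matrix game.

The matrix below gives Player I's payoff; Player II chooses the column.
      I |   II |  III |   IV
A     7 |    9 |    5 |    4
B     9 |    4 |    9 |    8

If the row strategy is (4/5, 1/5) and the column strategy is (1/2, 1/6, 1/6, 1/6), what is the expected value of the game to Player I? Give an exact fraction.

Against (1/2, 1/6, 1/6, 1/6), each row's expected payoff is A: 13/2; B: 8.
Taking the (4/5, 1/5)-weighted average: (4/5)·(13/2) + (1/5)·(8) = 34/5.

34/5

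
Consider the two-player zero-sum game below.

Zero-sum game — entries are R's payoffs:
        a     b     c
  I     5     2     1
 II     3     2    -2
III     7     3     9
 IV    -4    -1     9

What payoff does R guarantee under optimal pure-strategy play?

Row minima: 1, -2, 3, -4 → R's maximin is 3.
Column maxima: 7, 3, 9 → C's minimax is 3.
They coincide at (III, b), so the value is 3.

3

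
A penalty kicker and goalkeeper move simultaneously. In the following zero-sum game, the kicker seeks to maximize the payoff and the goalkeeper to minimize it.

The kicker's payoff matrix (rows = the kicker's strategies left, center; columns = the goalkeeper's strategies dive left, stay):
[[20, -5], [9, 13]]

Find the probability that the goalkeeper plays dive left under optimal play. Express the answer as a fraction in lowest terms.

18/29

Row minima are -5 and 9, so the kicker's maximin is 9; column maxima are 20 and 13, so the goalkeeper's minimax is 13. These differ, so the equilibrium is in mixed strategies.
Let the goalkeeper play dive left with probability q. The kicker is indifferent when 20q − 5(1−q) = 9q + 13(1−q), giving q = 18/29.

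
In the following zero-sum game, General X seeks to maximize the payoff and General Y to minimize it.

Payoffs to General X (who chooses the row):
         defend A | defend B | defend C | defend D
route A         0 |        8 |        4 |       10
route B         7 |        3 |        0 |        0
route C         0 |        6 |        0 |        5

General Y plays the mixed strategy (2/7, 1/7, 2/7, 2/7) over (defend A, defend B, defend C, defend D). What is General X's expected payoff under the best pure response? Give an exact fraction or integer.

route A: (0)·(2/7) + (8)·(1/7) + (4)·(2/7) + (10)·(2/7) = 36/7.
route B: (7)·(2/7) + (3)·(1/7) + (0)·(2/7) + (0)·(2/7) = 17/7.
route C: (0)·(2/7) + (6)·(1/7) + (0)·(2/7) + (5)·(2/7) = 16/7.
The best pure response is route A with expected payoff 36/7.

36/7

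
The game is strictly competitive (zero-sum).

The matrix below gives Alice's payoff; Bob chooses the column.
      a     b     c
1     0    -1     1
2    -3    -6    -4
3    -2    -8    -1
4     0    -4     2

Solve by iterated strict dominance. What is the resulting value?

-1

Column c is strictly dominated by b for Bob (-1<1, -6<-4, -8<-1, -4<2); eliminate c.
Column a is strictly dominated by b for Bob (-1<0, -6<-3, -8<-2, -4<0); eliminate a.
Row 3 is strictly dominated by row 1 (-1>-8); eliminate 3.
Row 4 is strictly dominated by row 1 (-1>-4); eliminate 4.
Row 2 is strictly dominated by row 1 (-1>-6); eliminate 2.
Only (1, b) remains, with payoff -1.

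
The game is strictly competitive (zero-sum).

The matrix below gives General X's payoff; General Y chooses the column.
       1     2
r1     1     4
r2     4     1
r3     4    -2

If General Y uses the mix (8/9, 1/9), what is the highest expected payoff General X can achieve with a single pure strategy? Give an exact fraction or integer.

r1: (1)·(8/9) + (4)·(1/9) = 4/3.
r2: (4)·(8/9) + (1)·(1/9) = 11/3.
r3: (4)·(8/9) + (-2)·(1/9) = 10/3.
The best pure response is r2 with expected payoff 11/3.

11/3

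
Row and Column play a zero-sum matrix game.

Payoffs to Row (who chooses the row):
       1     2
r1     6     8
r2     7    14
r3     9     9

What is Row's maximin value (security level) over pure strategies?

The worst-case payoff for each row is r1: 6, r2: 7, r3: 9.
The best of these is 9.

9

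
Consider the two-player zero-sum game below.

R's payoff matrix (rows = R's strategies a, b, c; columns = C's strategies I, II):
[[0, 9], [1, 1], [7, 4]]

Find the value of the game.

21/4

Row b is strictly dominated by row c, so R never plays it.
The remaining 2×2 game on (a, c) × (I, II) has no saddle point. Let R play a with probability p; indifference gives 7(1−p) = 9p + 4(1−p), so p = 1/4.
Similarly C's optimal q on I is 5/12, and the value is 0·(5/12) + (9)·(7/12) = 21/4.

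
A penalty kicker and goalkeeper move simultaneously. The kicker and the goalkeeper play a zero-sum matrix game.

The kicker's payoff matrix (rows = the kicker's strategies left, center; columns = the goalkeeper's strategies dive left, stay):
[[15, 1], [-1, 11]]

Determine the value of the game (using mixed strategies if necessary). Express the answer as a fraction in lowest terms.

83/13

Row minima are 1 and -1, so the kicker's maximin is 1; column maxima are 15 and 11, so the goalkeeper's minimax is 11. These differ, so the equilibrium is in mixed strategies.
Let the kicker play left with probability p. The goalkeeper is indifferent when 15p − (1−p) = p + 11(1−p), giving p = 6/13.
Let the goalkeeper play dive left with probability q. The kicker is indifferent when 15q + (1−q) = −q + 11(1−q), giving q = 5/13.
The value is 15·(5/13) + (1)·(8/13) = 83/13.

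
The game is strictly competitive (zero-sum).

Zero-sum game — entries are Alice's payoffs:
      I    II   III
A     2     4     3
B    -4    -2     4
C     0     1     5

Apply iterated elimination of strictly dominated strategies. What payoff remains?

Column II is strictly dominated by I for Bob (2<4, -4<-2, 0<1); eliminate II.
Row B is strictly dominated by row C (0>-4, 5>4); eliminate B.
Column III is strictly dominated by I for Bob (2<3, 0<5); eliminate III.
Row C is strictly dominated by row A (2>0); eliminate C.
Only (A, I) remains, with payoff 2.

2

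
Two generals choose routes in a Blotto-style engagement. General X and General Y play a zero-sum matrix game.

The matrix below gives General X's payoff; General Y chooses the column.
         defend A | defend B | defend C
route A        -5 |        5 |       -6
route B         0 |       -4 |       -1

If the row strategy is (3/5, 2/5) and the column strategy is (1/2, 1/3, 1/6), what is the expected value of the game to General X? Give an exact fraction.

Against (1/2, 1/3, 1/6), each row's expected payoff is route A: -11/6; route B: -3/2.
Taking the (3/5, 2/5)-weighted average: (3/5)·(-11/6) + (2/5)·(-3/2) = -17/10.

-17/10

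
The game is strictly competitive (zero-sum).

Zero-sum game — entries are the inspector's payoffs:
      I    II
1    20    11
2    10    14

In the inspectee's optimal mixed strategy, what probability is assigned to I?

3/13

Row minima are 11 and 10, so the inspector's maximin is 11; column maxima are 20 and 14, so the inspectee's minimax is 14. These differ, so the equilibrium is in mixed strategies.
Let the inspectee play I with probability q. The inspector is indifferent when 20q + 11(1−q) = 10q + 14(1−q), giving q = 3/13.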